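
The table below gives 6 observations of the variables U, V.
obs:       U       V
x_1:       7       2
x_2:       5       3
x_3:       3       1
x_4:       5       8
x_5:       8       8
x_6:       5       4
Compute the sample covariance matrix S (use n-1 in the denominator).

Step 1 — column means:
  mean(U) = (7 + 5 + 3 + 5 + 8 + 5) / 6 = 33/6 = 5.5
  mean(V) = (2 + 3 + 1 + 8 + 8 + 4) / 6 = 26/6 = 4.3333

Step 2 — sample covariance S[i,j] = (1/(n-1)) · Σ_k (x_{k,i} - mean_i) · (x_{k,j} - mean_j), with n-1 = 5.
  S[U,U] = ((1.5)·(1.5) + (-0.5)·(-0.5) + (-2.5)·(-2.5) + (-0.5)·(-0.5) + (2.5)·(2.5) + (-0.5)·(-0.5)) / 5 = 15.5/5 = 3.1
  S[U,V] = ((1.5)·(-2.3333) + (-0.5)·(-1.3333) + (-2.5)·(-3.3333) + (-0.5)·(3.6667) + (2.5)·(3.6667) + (-0.5)·(-0.3333)) / 5 = 13/5 = 2.6
  S[V,V] = ((-2.3333)·(-2.3333) + (-1.3333)·(-1.3333) + (-3.3333)·(-3.3333) + (3.6667)·(3.6667) + (3.6667)·(3.6667) + (-0.3333)·(-0.3333)) / 5 = 45.3333/5 = 9.0667

S is symmetric (S[j,i] = S[i,j]). Assembling:

S = [[3.1, 2.6],
 [2.6, 9.0667]]


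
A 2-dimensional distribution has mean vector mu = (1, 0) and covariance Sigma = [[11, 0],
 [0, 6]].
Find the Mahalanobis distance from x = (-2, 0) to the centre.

Step 1 — centre the observation: (x - mu) = (-3, 0).

Step 2 — invert Sigma. det(Sigma) = 11·6 - (0)² = 66.
  Sigma^{-1} = (1/det) · [[d, -b], [-b, a]] = [[0.0909, 0],
 [0, 0.1667]].

Step 3 — form the quadratic (x - mu)^T · Sigma^{-1} · (x - mu):
  Sigma^{-1} · (x - mu) = (-0.2727, 0).
  (x - mu)^T · [Sigma^{-1} · (x - mu)] = (-3)·(-0.2727) + (0)·(0) = 0.8182.

Step 4 — take square root: d = √(0.8182) ≈ 0.9045.

d(x, mu) = √(0.8182) ≈ 0.9045


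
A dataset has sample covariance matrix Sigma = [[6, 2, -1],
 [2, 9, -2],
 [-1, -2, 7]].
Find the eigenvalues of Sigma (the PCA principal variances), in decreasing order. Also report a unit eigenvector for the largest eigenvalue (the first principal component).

Step 1 — characteristic polynomial p(λ) = det(λI - Sigma) = λ³ - tr·λ² + c_1·λ - det, where tr = trace, c_1 = sum of the principal 2×2 minors, det = det(Sigma):
  tr = 6 + 9 + 7 = 22,
  c_1 = (6·9 - (2)²) + (6·7 - (-1)²) + (9·7 - (-2)²) = 50 + 41 + 59 = 150,
  det = 6·(9·7 - (-2)²) - (2)·((2)·7 - (-2)·(-1)) + (-1)·((2)·(-2) - 9·(-1)) = 6·(59) - (2)·(12) + (-1)·(5) = 325.
  So p(λ) = λ³ - 22λ² + 150λ - 325.
Step 2 — look for an integer root (rational root theorem: any rational root is an integer divisor of 325). Testing λ = 5:
  p(5) = 125 - 550 + 750 - 325 = 0  ✓
  Dividing out (λ - 5): p(λ) = (λ - 5)(λ² - 17λ + 65).
Step 3 — remaining eigenvalues from the quadratic λ² - 17λ + 65 = 0:
  Δ = 17² - 4·65 = 289 - 260 = 29,  λ = (17 ± √29)/2 = (17 ± 5.3852)/2 ≈ 11.1926 or 5.8074.
  Sorted: λ_1 = 11.1926,  λ_2 = 5.8074,  λ_3 = 5  (check: sum = 22 = tr ✓).

Step 4 — unit eigenvector for λ_1 ≈ 11.1926: v spans the null space of (Sigma - λ_1 I), whose rows are
  r_1 = (-5.1926, 2, -1),  r_2 = (2, -2.1926, -2),  r_3 = (-1, -2, -4.1926).
  v is orthogonal to every row, so take v ∝ r_1 × r_2 = ((2)·(-2) - (-1)·(-2.1926), (-1)·(2) - (-5.1926)·(-2), (-5.1926)·(-2.1926) - (2)·(2)) ≈ (-6.1926, -12.3852, 7.3852).
  Rescale (multiply by -1 so the first nonzero entry is positive): u = (6.1926, 12.3852, -7.3852).
  ||u|| = √((6.1926)² + (12.3852)² + (-7.3852)²) = √(246.281) ≈ 15.6933,  v_1 = u/||u|| ≈ (0.3946, 0.7892, -0.4706) (||v_1|| = 1).

λ_1 = 11.1926,  λ_2 = 5.8074,  λ_3 = 5;  v_1 ≈ (0.3946, 0.7892, -0.4706)


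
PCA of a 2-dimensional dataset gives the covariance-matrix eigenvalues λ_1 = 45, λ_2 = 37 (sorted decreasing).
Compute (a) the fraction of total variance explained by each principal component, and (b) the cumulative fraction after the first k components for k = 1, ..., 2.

Step 1 — total variance = trace(Sigma) = Σ λ_i = 45 + 37 = 82.

Step 2 — fraction explained by component i = λ_i / Σ λ:
  PC1: 45/82 = 0.5488
  PC2: 37/82 = 0.4512

Step 3 — cumulative fraction after k components = (λ_1 + ... + λ_k) / Σ λ:
  k = 1: 45/82 = 0.5488
  k = 2: (45 + 37)/82 = 82/82 = 1

Summary (fraction, with percent):

explained: PC1 0.5488 (54.88%), PC2 0.4512 (45.12%);  cumulative: 0.5488, 1


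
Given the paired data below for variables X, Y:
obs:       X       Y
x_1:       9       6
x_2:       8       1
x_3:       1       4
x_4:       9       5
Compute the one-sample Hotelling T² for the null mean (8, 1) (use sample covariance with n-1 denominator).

Step 1 — sample mean vector:
  mean(X) = (9 + 8 + 1 + 9) / 4 = 27/4 = 6.75
  mean(Y) = (6 + 1 + 4 + 5) / 4 = 16/4 = 4
  x̄ = (6.75, 4),  deviation x̄ - mu_0 = (6.75, 4) - (8, 1) = (-1.25, 3).

Step 2 — sample covariance matrix, S[i,j] = (1/(n-1)) · Σ_k (x_{k,i} - mean_i) · (x_{k,j} - mean_j), divisor n-1 = 3:
  S[X,X] = ((2.25)·(2.25) + (1.25)·(1.25) + (-5.75)·(-5.75) + (2.25)·(2.25)) / 3 = 44.75/3 = 14.9167
  S[X,Y] = ((2.25)·(2) + (1.25)·(-3) + (-5.75)·(0) + (2.25)·(1)) / 3 = 3/3 = 1
  S[Y,Y] = ((2)·(2) + (-3)·(-3) + (0)·(0) + (1)·(1)) / 3 = 14/3 = 4.6667
  S = [[14.9167, 1],
 [1, 4.6667]].

Step 3 — invert S. det(S) = 14.9167·4.6667 - (1)² = 68.6111.
  S^{-1} = (1/det) · [[d, -b], [-b, a]] = [[0.068, -0.0146],
 [-0.0146, 0.2174]].

Step 4 — quadratic form (x̄ - mu_0)^T · S^{-1} · (x̄ - mu_0):
  S^{-1} · (x̄ - mu_0) = (-0.1287, 0.6704),
  (x̄ - mu_0)^T · [...] = (-1.25)·(-0.1287) + (3)·(0.6704) = 2.1723.

Step 5 — scale by n: T² = 4 · 2.1723 = 8.6891.

T² ≈ 8.6891


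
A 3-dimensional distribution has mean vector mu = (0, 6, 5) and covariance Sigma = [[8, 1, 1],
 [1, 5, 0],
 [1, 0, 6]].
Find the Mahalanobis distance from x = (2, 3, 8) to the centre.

Step 1 — centre the observation: (x - mu) = (2, -3, 3).

Step 2 — invert Sigma (cofactor / det for 3×3, or solve directly):
  Sigma^{-1} = [[0.131, -0.0262, -0.0218],
 [-0.0262, 0.2052, 0.0044],
 [-0.0218, 0.0044, 0.1703]].

Step 3 — form the quadratic (x - mu)^T · Sigma^{-1} · (x - mu):
  Sigma^{-1} · (x - mu) = (0.2751, -0.655, 0.4541).
  (x - mu)^T · [Sigma^{-1} · (x - mu)] = (2)·(0.2751) + (-3)·(-0.655) + (3)·(0.4541) = 3.8777.

Step 4 — take square root: d = √(3.8777) ≈ 1.9692.

d(x, mu) = √(3.8777) ≈ 1.9692


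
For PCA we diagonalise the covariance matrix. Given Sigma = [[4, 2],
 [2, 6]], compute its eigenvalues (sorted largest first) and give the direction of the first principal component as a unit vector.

Step 1 — characteristic polynomial of 2×2 Sigma:
  det(Sigma - λI) = λ² - trace · λ + det = 0.
  trace = 4 + 6 = 10, det = 4·6 - (2)² = 20.
Step 2 — discriminant:
  Δ = trace² - 4·det = 100 - 80 = 20.
Step 3 — eigenvalues:
  λ = (trace ± √Δ)/2 = (10 ± 4.4721)/2,
  λ_1 = 7.2361,  λ_2 = 2.7639.

Step 4 — unit eigenvector for λ_1: solve (Sigma - λ_1 I)v = 0. First row:
  (4 - 7.2361)·v_x + (2)·v_y = 0, i.e. (-3.2361)·v_x + (2)·v_y = 0,
  so v ∝ (b, λ_1 - a) = (2, 3.2361) = u.
  ||u|| = √((2)² + (3.2361)²) = √(14.4721) ≈ 3.8042,
  v_1 = u/||u|| ≈ (0.5257, 0.8507) (||v_1|| = 1).

λ_1 = 7.2361,  λ_2 = 2.7639;  v_1 ≈ (0.5257, 0.8507)


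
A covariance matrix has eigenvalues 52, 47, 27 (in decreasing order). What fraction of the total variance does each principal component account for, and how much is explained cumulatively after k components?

Step 1 — total variance = trace(Sigma) = Σ λ_i = 52 + 47 + 27 = 126.

Step 2 — fraction explained by component i = λ_i / Σ λ:
  PC1: 52/126 = 0.4127
  PC2: 47/126 = 0.373
  PC3: 27/126 = 0.2143

Step 3 — cumulative fraction after k components = (λ_1 + ... + λ_k) / Σ λ:
  k = 1: 52/126 = 0.4127
  k = 2: (52 + 47)/126 = 99/126 = 0.7857
  k = 3: (52 + 47 + 27)/126 = 126/126 = 1

Summary (fraction, with percent):

explained: PC1 0.4127 (41.27%), PC2 0.373 (37.3%), PC3 0.2143 (21.43%);  cumulative: 0.4127, 0.7857, 1


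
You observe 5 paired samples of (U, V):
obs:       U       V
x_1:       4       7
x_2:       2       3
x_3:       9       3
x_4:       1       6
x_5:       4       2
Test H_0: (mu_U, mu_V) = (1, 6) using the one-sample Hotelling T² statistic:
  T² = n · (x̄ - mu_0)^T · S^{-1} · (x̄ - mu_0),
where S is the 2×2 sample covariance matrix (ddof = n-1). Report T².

Step 1 — sample mean vector:
  mean(U) = (4 + 2 + 9 + 1 + 4) / 5 = 20/5 = 4
  mean(V) = (7 + 3 + 3 + 6 + 2) / 5 = 21/5 = 4.2
  x̄ = (4, 4.2),  deviation x̄ - mu_0 = (4, 4.2) - (1, 6) = (3, -1.8).

Step 2 — sample covariance matrix, S[i,j] = (1/(n-1)) · Σ_k (x_{k,i} - mean_i) · (x_{k,j} - mean_j), divisor n-1 = 4:
  S[U,U] = ((0)·(0) + (-2)·(-2) + (5)·(5) + (-3)·(-3) + (0)·(0)) / 4 = 38/4 = 9.5
  S[U,V] = ((0)·(2.8) + (-2)·(-1.2) + (5)·(-1.2) + (-3)·(1.8) + (0)·(-2.2)) / 4 = -9/4 = -2.25
  S[V,V] = ((2.8)·(2.8) + (-1.2)·(-1.2) + (-1.2)·(-1.2) + (1.8)·(1.8) + (-2.2)·(-2.2)) / 4 = 18.8/4 = 4.7
  S = [[9.5, -2.25],
 [-2.25, 4.7]].

Step 3 — invert S. det(S) = 9.5·4.7 - (-2.25)² = 39.5875.
  S^{-1} = (1/det) · [[d, -b], [-b, a]] = [[0.1187, 0.0568],
 [0.0568, 0.24]].

Step 4 — quadratic form (x̄ - mu_0)^T · S^{-1} · (x̄ - mu_0):
  S^{-1} · (x̄ - mu_0) = (0.2539, -0.2614),
  (x̄ - mu_0)^T · [...] = (3)·(0.2539) + (-1.8)·(-0.2614) = 1.2322.

Step 5 — scale by n: T² = 5 · 1.2322 = 6.161.

T² ≈ 6.161


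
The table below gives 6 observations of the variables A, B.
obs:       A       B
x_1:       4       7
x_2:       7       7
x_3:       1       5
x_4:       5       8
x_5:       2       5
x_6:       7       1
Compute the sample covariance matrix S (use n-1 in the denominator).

Step 1 — column means:
  mean(A) = (4 + 7 + 1 + 5 + 2 + 7) / 6 = 26/6 = 4.3333
  mean(B) = (7 + 7 + 5 + 8 + 5 + 1) / 6 = 33/6 = 5.5

Step 2 — sample covariance S[i,j] = (1/(n-1)) · Σ_k (x_{k,i} - mean_i) · (x_{k,j} - mean_j), with n-1 = 5.
  S[A,A] = ((-0.3333)·(-0.3333) + (2.6667)·(2.6667) + (-3.3333)·(-3.3333) + (0.6667)·(0.6667) + (-2.3333)·(-2.3333) + (2.6667)·(2.6667)) / 5 = 31.3333/5 = 6.2667
  S[A,B] = ((-0.3333)·(1.5) + (2.6667)·(1.5) + (-3.3333)·(-0.5) + (0.6667)·(2.5) + (-2.3333)·(-0.5) + (2.6667)·(-4.5)) / 5 = -4/5 = -0.8
  S[B,B] = ((1.5)·(1.5) + (1.5)·(1.5) + (-0.5)·(-0.5) + (2.5)·(2.5) + (-0.5)·(-0.5) + (-4.5)·(-4.5)) / 5 = 31.5/5 = 6.3

S is symmetric (S[j,i] = S[i,j]). Assembling:

S = [[6.2667, -0.8],
 [-0.8, 6.3]]


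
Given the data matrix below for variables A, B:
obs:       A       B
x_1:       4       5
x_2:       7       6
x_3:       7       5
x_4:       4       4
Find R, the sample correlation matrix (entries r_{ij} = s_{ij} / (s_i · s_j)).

Step 1 — column means:
  mean(A) = (4 + 7 + 7 + 4) / 4 = 22/4 = 5.5
  mean(B) = (5 + 6 + 5 + 4) / 4 = 20/4 = 5

Step 2 — sample variances and covariances s[i,j] = (1/(n-1)) · Σ_k (x_{k,i} - mean_i) · (x_{k,j} - mean_j), with n-1 = 3:
  s[A,A] = ((-1.5)·(-1.5) + (1.5)·(1.5) + (1.5)·(1.5) + (-1.5)·(-1.5)) / 3 = 9/3 = 3
  s[A,B] = ((-1.5)·(0) + (1.5)·(1) + (1.5)·(0) + (-1.5)·(-1)) / 3 = 3/3 = 1
  s[B,B] = ((0)·(0) + (1)·(1) + (0)·(0) + (-1)·(-1)) / 3 = 2/3 = 0.6667
  Sample standard deviations s_i = √(s[i,i]):
  s(A) = √(3) = 1.7321
  s(B) = √(0.6667) = 0.8165

Step 3 — r_{ij} = s_{ij} / (s_i · s_j):
  r[A,A] = 1 (diagonal).
  r[A,B] = 1 / (1.7321 · 0.8165) = 1 / 1.4142 = 0.7071
  r[B,B] = 1 (diagonal).

R is symmetric with unit diagonal. Assembling:

R = [[1, 0.7071],
 [0.7071, 1]]


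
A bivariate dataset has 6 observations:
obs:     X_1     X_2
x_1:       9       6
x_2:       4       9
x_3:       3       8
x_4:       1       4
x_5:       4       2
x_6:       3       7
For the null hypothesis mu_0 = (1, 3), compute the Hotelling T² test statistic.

Step 1 — sample mean vector:
  mean(X_1) = (9 + 4 + 3 + 1 + 4 + 3) / 6 = 24/6 = 4
  mean(X_2) = (6 + 9 + 8 + 4 + 2 + 7) / 6 = 36/6 = 6
  x̄ = (4, 6),  deviation x̄ - mu_0 = (4, 6) - (1, 3) = (3, 3).

Step 2 — sample covariance matrix, S[i,j] = (1/(n-1)) · Σ_k (x_{k,i} - mean_i) · (x_{k,j} - mean_j), divisor n-1 = 5:
  S[X_1,X_1] = ((5)·(5) + (0)·(0) + (-1)·(-1) + (-3)·(-3) + (0)·(0) + (-1)·(-1)) / 5 = 36/5 = 7.2
  S[X_1,X_2] = ((5)·(0) + (0)·(3) + (-1)·(2) + (-3)·(-2) + (0)·(-4) + (-1)·(1)) / 5 = 3/5 = 0.6
  S[X_2,X_2] = ((0)·(0) + (3)·(3) + (2)·(2) + (-2)·(-2) + (-4)·(-4) + (1)·(1)) / 5 = 34/5 = 6.8
  S = [[7.2, 0.6],
 [0.6, 6.8]].

Step 3 — invert S. det(S) = 7.2·6.8 - (0.6)² = 48.6.
  S^{-1} = (1/det) · [[d, -b], [-b, a]] = [[0.1399, -0.0123],
 [-0.0123, 0.1481]].

Step 4 — quadratic form (x̄ - mu_0)^T · S^{-1} · (x̄ - mu_0):
  S^{-1} · (x̄ - mu_0) = (0.3827, 0.4074),
  (x̄ - mu_0)^T · [...] = (3)·(0.3827) + (3)·(0.4074) = 2.3704.

Step 5 — scale by n: T² = 6 · 2.3704 = 14.2222.

T² ≈ 14.2222


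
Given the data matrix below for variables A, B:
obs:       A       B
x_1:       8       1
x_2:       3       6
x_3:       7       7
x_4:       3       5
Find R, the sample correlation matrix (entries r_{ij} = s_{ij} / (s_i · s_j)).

Step 1 — column means:
  mean(A) = (8 + 3 + 7 + 3) / 4 = 21/4 = 5.25
  mean(B) = (1 + 6 + 7 + 5) / 4 = 19/4 = 4.75

Step 2 — sample variances and covariances s[i,j] = (1/(n-1)) · Σ_k (x_{k,i} - mean_i) · (x_{k,j} - mean_j), with n-1 = 3:
  s[A,A] = ((2.75)·(2.75) + (-2.25)·(-2.25) + (1.75)·(1.75) + (-2.25)·(-2.25)) / 3 = 20.75/3 = 6.9167
  s[A,B] = ((2.75)·(-3.75) + (-2.25)·(1.25) + (1.75)·(2.25) + (-2.25)·(0.25)) / 3 = -9.75/3 = -3.25
  s[B,B] = ((-3.75)·(-3.75) + (1.25)·(1.25) + (2.25)·(2.25) + (0.25)·(0.25)) / 3 = 20.75/3 = 6.9167
  Sample standard deviations s_i = √(s[i,i]):
  s(A) = √(6.9167) = 2.63
  s(B) = √(6.9167) = 2.63

Step 3 — r_{ij} = s_{ij} / (s_i · s_j):
  r[A,A] = 1 (diagonal).
  r[A,B] = -3.25 / (2.63 · 2.63) = -3.25 / 6.9167 = -0.4699
  r[B,B] = 1 (diagonal).

R is symmetric with unit diagonal. Assembling:

R = [[1, -0.4699],
 [-0.4699, 1]]


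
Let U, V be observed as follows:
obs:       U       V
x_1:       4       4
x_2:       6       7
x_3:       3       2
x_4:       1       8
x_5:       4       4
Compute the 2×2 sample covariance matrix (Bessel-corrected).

Step 1 — column means:
  mean(U) = (4 + 6 + 3 + 1 + 4) / 5 = 18/5 = 3.6
  mean(V) = (4 + 7 + 2 + 8 + 4) / 5 = 25/5 = 5

Step 2 — sample covariance S[i,j] = (1/(n-1)) · Σ_k (x_{k,i} - mean_i) · (x_{k,j} - mean_j), with n-1 = 4.
  S[U,U] = ((0.4)·(0.4) + (2.4)·(2.4) + (-0.6)·(-0.6) + (-2.6)·(-2.6) + (0.4)·(0.4)) / 4 = 13.2/4 = 3.3
  S[U,V] = ((0.4)·(-1) + (2.4)·(2) + (-0.6)·(-3) + (-2.6)·(3) + (0.4)·(-1)) / 4 = -2/4 = -0.5
  S[V,V] = ((-1)·(-1) + (2)·(2) + (-3)·(-3) + (3)·(3) + (-1)·(-1)) / 4 = 24/4 = 6

S is symmetric (S[j,i] = S[i,j]). Assembling:

S = [[3.3, -0.5],
 [-0.5, 6]]


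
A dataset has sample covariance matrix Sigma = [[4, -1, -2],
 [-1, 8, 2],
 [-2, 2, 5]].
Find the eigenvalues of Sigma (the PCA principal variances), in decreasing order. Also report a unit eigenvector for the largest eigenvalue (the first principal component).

Step 1 — characteristic polynomial p(λ) = det(λI - Sigma) = λ³ - tr·λ² + c_1·λ - det, where tr = trace, c_1 = sum of the principal 2×2 minors, det = det(Sigma):
  tr = 4 + 8 + 5 = 17,
  c_1 = (4·8 - (-1)²) + (4·5 - (-2)²) + (8·5 - (2)²) = 31 + 16 + 36 = 83,
  det = 4·(8·5 - (2)²) - (-1)·((-1)·5 - (2)·(-2)) + (-2)·((-1)·(2) - 8·(-2)) = 4·(36) - (-1)·(-1) + (-2)·(14) = 115.
  So p(λ) = λ³ - 17λ² + 83λ - 115.
Step 2 — look for an integer root (rational root theorem: any rational root is an integer divisor of 115). Testing λ = 5:
  p(5) = 125 - 425 + 415 - 115 = 0  ✓
  Dividing out (λ - 5): p(λ) = (λ - 5)(λ² - 12λ + 23).
Step 3 — remaining eigenvalues from the quadratic λ² - 12λ + 23 = 0:
  Δ = 12² - 4·23 = 144 - 92 = 52,  λ = (12 ± √52)/2 = (12 ± 7.2111)/2 ≈ 9.6056 or 2.3944.
  Sorted: λ_1 = 9.6056,  λ_2 = 5,  λ_3 = 2.3944  (check: sum = 17 = tr ✓).

Step 4 — unit eigenvector for λ_1 ≈ 9.6056: v spans the null space of (Sigma - λ_1 I), whose rows are
  r_1 = (-5.6056, -1, -2),  r_2 = (-1, -1.6056, 2),  r_3 = (-2, 2, -4.6056).
  v is orthogonal to every row, so take v ∝ r_1 × r_2 = ((-1)·(2) - (-2)·(-1.6056), (-2)·(-1) - (-5.6056)·(2), (-5.6056)·(-1.6056) - (-1)·(-1)) ≈ (-5.2111, 13.2111, 8).
  Rescale (multiply by -1 so the first nonzero entry is positive): u = (5.2111, -13.2111, -8).
  ||u|| = √((5.2111)² + (-13.2111)² + (-8)²) = √(265.6888) ≈ 16.3,  v_1 = u/||u|| ≈ (0.3197, -0.8105, -0.4908) (||v_1|| = 1).

λ_1 = 9.6056,  λ_2 = 5,  λ_3 = 2.3944;  v_1 ≈ (0.3197, -0.8105, -0.4908)


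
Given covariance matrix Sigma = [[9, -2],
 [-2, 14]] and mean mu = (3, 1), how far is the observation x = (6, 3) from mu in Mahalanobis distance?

Step 1 — centre the observation: (x - mu) = (3, 2).

Step 2 — invert Sigma. det(Sigma) = 9·14 - (-2)² = 122.
  Sigma^{-1} = (1/det) · [[d, -b], [-b, a]] = [[0.1148, 0.0164],
 [0.0164, 0.0738]].

Step 3 — form the quadratic (x - mu)^T · Sigma^{-1} · (x - mu):
  Sigma^{-1} · (x - mu) = (0.377, 0.1967).
  (x - mu)^T · [Sigma^{-1} · (x - mu)] = (3)·(0.377) + (2)·(0.1967) = 1.5246.

Step 4 — take square root: d = √(1.5246) ≈ 1.2347.

d(x, mu) = √(1.5246) ≈ 1.2347


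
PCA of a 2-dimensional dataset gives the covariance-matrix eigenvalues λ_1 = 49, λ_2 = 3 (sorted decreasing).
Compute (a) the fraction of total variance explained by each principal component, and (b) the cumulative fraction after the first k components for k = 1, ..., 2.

Step 1 — total variance = trace(Sigma) = Σ λ_i = 49 + 3 = 52.

Step 2 — fraction explained by component i = λ_i / Σ λ:
  PC1: 49/52 = 0.9423
  PC2: 3/52 = 0.0577

Step 3 — cumulative fraction after k components = (λ_1 + ... + λ_k) / Σ λ:
  k = 1: 49/52 = 0.9423
  k = 2: (49 + 3)/52 = 52/52 = 1

Summary (fraction, with percent):

explained: PC1 0.9423 (94.23%), PC2 0.0577 (5.77%);  cumulative: 0.9423, 1


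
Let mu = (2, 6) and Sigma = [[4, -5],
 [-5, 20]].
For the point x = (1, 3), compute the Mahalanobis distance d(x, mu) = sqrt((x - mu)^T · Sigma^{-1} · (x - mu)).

Step 1 — centre the observation: (x - mu) = (-1, -3).

Step 2 — invert Sigma. det(Sigma) = 4·20 - (-5)² = 55.
  Sigma^{-1} = (1/det) · [[d, -b], [-b, a]] = [[0.3636, 0.0909],
 [0.0909, 0.0727]].

Step 3 — form the quadratic (x - mu)^T · Sigma^{-1} · (x - mu):
  Sigma^{-1} · (x - mu) = (-0.6364, -0.3091).
  (x - mu)^T · [Sigma^{-1} · (x - mu)] = (-1)·(-0.6364) + (-3)·(-0.3091) = 1.5636.

Step 4 — take square root: d = √(1.5636) ≈ 1.2505.

d(x, mu) = √(1.5636) ≈ 1.2505


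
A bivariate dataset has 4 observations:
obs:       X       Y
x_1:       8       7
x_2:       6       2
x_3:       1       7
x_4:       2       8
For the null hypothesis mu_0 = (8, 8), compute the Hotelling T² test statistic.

Step 1 — sample mean vector:
  mean(X) = (8 + 6 + 1 + 2) / 4 = 17/4 = 4.25
  mean(Y) = (7 + 2 + 7 + 8) / 4 = 24/4 = 6
  x̄ = (4.25, 6),  deviation x̄ - mu_0 = (4.25, 6) - (8, 8) = (-3.75, -2).

Step 2 — sample covariance matrix, S[i,j] = (1/(n-1)) · Σ_k (x_{k,i} - mean_i) · (x_{k,j} - mean_j), divisor n-1 = 3:
  S[X,X] = ((3.75)·(3.75) + (1.75)·(1.75) + (-3.25)·(-3.25) + (-2.25)·(-2.25)) / 3 = 32.75/3 = 10.9167
  S[X,Y] = ((3.75)·(1) + (1.75)·(-4) + (-3.25)·(1) + (-2.25)·(2)) / 3 = -11/3 = -3.6667
  S[Y,Y] = ((1)·(1) + (-4)·(-4) + (1)·(1) + (2)·(2)) / 3 = 22/3 = 7.3333
  S = [[10.9167, -3.6667],
 [-3.6667, 7.3333]].

Step 3 — invert S. det(S) = 10.9167·7.3333 - (-3.6667)² = 66.6111.
  S^{-1} = (1/det) · [[d, -b], [-b, a]] = [[0.1101, 0.055],
 [0.055, 0.1639]].

Step 4 — quadratic form (x̄ - mu_0)^T · S^{-1} · (x̄ - mu_0):
  S^{-1} · (x̄ - mu_0) = (-0.5229, -0.5342),
  (x̄ - mu_0)^T · [...] = (-3.75)·(-0.5229) + (-2)·(-0.5342) = 3.0294.

Step 5 — scale by n: T² = 4 · 3.0294 = 12.1176.

T² ≈ 12.1176


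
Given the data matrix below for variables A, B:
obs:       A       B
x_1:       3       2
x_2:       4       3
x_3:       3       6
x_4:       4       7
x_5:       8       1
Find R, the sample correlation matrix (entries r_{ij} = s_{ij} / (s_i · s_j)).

Step 1 — column means:
  mean(A) = (3 + 4 + 3 + 4 + 8) / 5 = 22/5 = 4.4
  mean(B) = (2 + 3 + 6 + 7 + 1) / 5 = 19/5 = 3.8

Step 2 — sample variances and covariances s[i,j] = (1/(n-1)) · Σ_k (x_{k,i} - mean_i) · (x_{k,j} - mean_j), with n-1 = 4:
  s[A,A] = ((-1.4)·(-1.4) + (-0.4)·(-0.4) + (-1.4)·(-1.4) + (-0.4)·(-0.4) + (3.6)·(3.6)) / 4 = 17.2/4 = 4.3
  s[A,B] = ((-1.4)·(-1.8) + (-0.4)·(-0.8) + (-1.4)·(2.2) + (-0.4)·(3.2) + (3.6)·(-2.8)) / 4 = -11.6/4 = -2.9
  s[B,B] = ((-1.8)·(-1.8) + (-0.8)·(-0.8) + (2.2)·(2.2) + (3.2)·(3.2) + (-2.8)·(-2.8)) / 4 = 26.8/4 = 6.7
  Sample standard deviations s_i = √(s[i,i]):
  s(A) = √(4.3) = 2.0736
  s(B) = √(6.7) = 2.5884

Step 3 — r_{ij} = s_{ij} / (s_i · s_j):
  r[A,A] = 1 (diagonal).
  r[A,B] = -2.9 / (2.0736 · 2.5884) = -2.9 / 5.3675 = -0.5403
  r[B,B] = 1 (diagonal).

R is symmetric with unit diagonal. Assembling:

R = [[1, -0.5403],
 [-0.5403, 1]]


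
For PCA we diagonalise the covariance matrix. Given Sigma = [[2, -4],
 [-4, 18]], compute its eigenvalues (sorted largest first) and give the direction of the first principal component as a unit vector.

Step 1 — characteristic polynomial of 2×2 Sigma:
  det(Sigma - λI) = λ² - trace · λ + det = 0.
  trace = 2 + 18 = 20, det = 2·18 - (-4)² = 20.
Step 2 — discriminant:
  Δ = trace² - 4·det = 400 - 80 = 320.
Step 3 — eigenvalues:
  λ = (trace ± √Δ)/2 = (20 ± 17.8885)/2,
  λ_1 = 18.9443,  λ_2 = 1.0557.

Step 4 — unit eigenvector for λ_1: solve (Sigma - λ_1 I)v = 0. First row:
  (2 - 18.9443)·v_x + (-4)·v_y = 0, i.e. (-16.9443)·v_x + (-4)·v_y = 0,
  so v ∝ (b, λ_1 - a) = (-4, 16.9443); multiply by -1 so the first entry is positive: u = (4, -16.9443).
  ||u|| = √((4)² + (-16.9443)²) = √(303.1084) ≈ 17.41,
  v_1 = u/||u|| ≈ (0.2298, -0.9732) (||v_1|| = 1).

λ_1 = 18.9443,  λ_2 = 1.0557;  v_1 ≈ (0.2298, -0.9732)


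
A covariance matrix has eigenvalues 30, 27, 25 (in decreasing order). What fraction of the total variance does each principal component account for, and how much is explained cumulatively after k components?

Step 1 — total variance = trace(Sigma) = Σ λ_i = 30 + 27 + 25 = 82.

Step 2 — fraction explained by component i = λ_i / Σ λ:
  PC1: 30/82 = 0.3659
  PC2: 27/82 = 0.3293
  PC3: 25/82 = 0.3049

Step 3 — cumulative fraction after k components = (λ_1 + ... + λ_k) / Σ λ:
  k = 1: 30/82 = 0.3659
  k = 2: (30 + 27)/82 = 57/82 = 0.6951
  k = 3: (30 + 27 + 25)/82 = 82/82 = 1

Summary (fraction, with percent):

explained: PC1 0.3659 (36.59%), PC2 0.3293 (32.93%), PC3 0.3049 (30.49%);  cumulative: 0.3659, 0.6951, 1


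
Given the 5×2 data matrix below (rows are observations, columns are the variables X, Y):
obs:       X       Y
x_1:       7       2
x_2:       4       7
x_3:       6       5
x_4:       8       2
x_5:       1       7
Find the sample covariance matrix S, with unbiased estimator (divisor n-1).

Step 1 — column means:
  mean(X) = (7 + 4 + 6 + 8 + 1) / 5 = 26/5 = 5.2
  mean(Y) = (2 + 7 + 5 + 2 + 7) / 5 = 23/5 = 4.6

Step 2 — sample covariance S[i,j] = (1/(n-1)) · Σ_k (x_{k,i} - mean_i) · (x_{k,j} - mean_j), with n-1 = 4.
  S[X,X] = ((1.8)·(1.8) + (-1.2)·(-1.2) + (0.8)·(0.8) + (2.8)·(2.8) + (-4.2)·(-4.2)) / 4 = 30.8/4 = 7.7
  S[X,Y] = ((1.8)·(-2.6) + (-1.2)·(2.4) + (0.8)·(0.4) + (2.8)·(-2.6) + (-4.2)·(2.4)) / 4 = -24.6/4 = -6.15
  S[Y,Y] = ((-2.6)·(-2.6) + (2.4)·(2.4) + (0.4)·(0.4) + (-2.6)·(-2.6) + (2.4)·(2.4)) / 4 = 25.2/4 = 6.3

S is symmetric (S[j,i] = S[i,j]). Assembling:

S = [[7.7, -6.15],
 [-6.15, 6.3]]


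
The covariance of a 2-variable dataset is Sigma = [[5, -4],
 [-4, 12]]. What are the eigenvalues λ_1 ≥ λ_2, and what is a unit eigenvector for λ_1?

Step 1 — characteristic polynomial of 2×2 Sigma:
  det(Sigma - λI) = λ² - trace · λ + det = 0.
  trace = 5 + 12 = 17, det = 5·12 - (-4)² = 44.
Step 2 — discriminant:
  Δ = trace² - 4·det = 289 - 176 = 113.
Step 3 — eigenvalues:
  λ = (trace ± √Δ)/2 = (17 ± 10.6301)/2,
  λ_1 = 13.8151,  λ_2 = 3.1849.

Step 4 — unit eigenvector for λ_1: solve (Sigma - λ_1 I)v = 0. First row:
  (5 - 13.8151)·v_x + (-4)·v_y = 0, i.e. (-8.8151)·v_x + (-4)·v_y = 0,
  so v ∝ (b, λ_1 - a) = (-4, 8.8151); multiply by -1 so the first entry is positive: u = (4, -8.8151).
  ||u|| = √((4)² + (-8.8151)²) = √(93.7055) ≈ 9.6802,
  v_1 = u/||u|| ≈ (0.4132, -0.9106) (||v_1|| = 1).

λ_1 = 13.8151,  λ_2 = 3.1849;  v_1 ≈ (0.4132, -0.9106)


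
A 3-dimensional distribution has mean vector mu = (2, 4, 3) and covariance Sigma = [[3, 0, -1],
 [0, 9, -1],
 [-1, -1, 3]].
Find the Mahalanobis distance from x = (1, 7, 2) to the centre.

Step 1 — centre the observation: (x - mu) = (-1, 3, -1).

Step 2 — invert Sigma (cofactor / det for 3×3, or solve directly):
  Sigma^{-1} = [[0.3768, 0.0145, 0.1304],
 [0.0145, 0.1159, 0.0435],
 [0.1304, 0.0435, 0.3913]].

Step 3 — form the quadratic (x - mu)^T · Sigma^{-1} · (x - mu):
  Sigma^{-1} · (x - mu) = (-0.4638, 0.2899, -0.3913).
  (x - mu)^T · [Sigma^{-1} · (x - mu)] = (-1)·(-0.4638) + (3)·(0.2899) + (-1)·(-0.3913) = 1.7246.

Step 4 — take square root: d = √(1.7246) ≈ 1.3133.

d(x, mu) = √(1.7246) ≈ 1.3133


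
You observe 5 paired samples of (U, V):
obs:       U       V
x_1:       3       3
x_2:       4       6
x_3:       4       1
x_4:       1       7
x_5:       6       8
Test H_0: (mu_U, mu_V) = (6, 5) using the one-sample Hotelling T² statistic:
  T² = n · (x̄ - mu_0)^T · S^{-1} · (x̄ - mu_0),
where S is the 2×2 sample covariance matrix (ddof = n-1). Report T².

Step 1 — sample mean vector:
  mean(U) = (3 + 4 + 4 + 1 + 6) / 5 = 18/5 = 3.6
  mean(V) = (3 + 6 + 1 + 7 + 8) / 5 = 25/5 = 5
  x̄ = (3.6, 5),  deviation x̄ - mu_0 = (3.6, 5) - (6, 5) = (-2.4, 0).

Step 2 — sample covariance matrix, S[i,j] = (1/(n-1)) · Σ_k (x_{k,i} - mean_i) · (x_{k,j} - mean_j), divisor n-1 = 4:
  S[U,U] = ((-0.6)·(-0.6) + (0.4)·(0.4) + (0.4)·(0.4) + (-2.6)·(-2.6) + (2.4)·(2.4)) / 4 = 13.2/4 = 3.3
  S[U,V] = ((-0.6)·(-2) + (0.4)·(1) + (0.4)·(-4) + (-2.6)·(2) + (2.4)·(3)) / 4 = 2/4 = 0.5
  S[V,V] = ((-2)·(-2) + (1)·(1) + (-4)·(-4) + (2)·(2) + (3)·(3)) / 4 = 34/4 = 8.5
  S = [[3.3, 0.5],
 [0.5, 8.5]].

Step 3 — invert S. det(S) = 3.3·8.5 - (0.5)² = 27.8.
  S^{-1} = (1/det) · [[d, -b], [-b, a]] = [[0.3058, -0.018],
 [-0.018, 0.1187]].

Step 4 — quadratic form (x̄ - mu_0)^T · S^{-1} · (x̄ - mu_0):
  S^{-1} · (x̄ - mu_0) = (-0.7338, 0.0432),
  (x̄ - mu_0)^T · [...] = (-2.4)·(-0.7338) + (0)·(0.0432) = 1.7612.

Step 5 — scale by n: T² = 5 · 1.7612 = 8.8058.

T² ≈ 8.8058


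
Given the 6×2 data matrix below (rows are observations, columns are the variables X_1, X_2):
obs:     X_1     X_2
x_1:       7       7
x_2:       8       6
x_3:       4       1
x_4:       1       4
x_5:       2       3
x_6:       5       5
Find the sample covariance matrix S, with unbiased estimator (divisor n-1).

Step 1 — column means:
  mean(X_1) = (7 + 8 + 4 + 1 + 2 + 5) / 6 = 27/6 = 4.5
  mean(X_2) = (7 + 6 + 1 + 4 + 3 + 5) / 6 = 26/6 = 4.3333

Step 2 — sample covariance S[i,j] = (1/(n-1)) · Σ_k (x_{k,i} - mean_i) · (x_{k,j} - mean_j), with n-1 = 5.
  S[X_1,X_1] = ((2.5)·(2.5) + (3.5)·(3.5) + (-0.5)·(-0.5) + (-3.5)·(-3.5) + (-2.5)·(-2.5) + (0.5)·(0.5)) / 5 = 37.5/5 = 7.5
  S[X_1,X_2] = ((2.5)·(2.6667) + (3.5)·(1.6667) + (-0.5)·(-3.3333) + (-3.5)·(-0.3333) + (-2.5)·(-1.3333) + (0.5)·(0.6667)) / 5 = 19/5 = 3.8
  S[X_2,X_2] = ((2.6667)·(2.6667) + (1.6667)·(1.6667) + (-3.3333)·(-3.3333) + (-0.3333)·(-0.3333) + (-1.3333)·(-1.3333) + (0.6667)·(0.6667)) / 5 = 23.3333/5 = 4.6667

S is symmetric (S[j,i] = S[i,j]). Assembling:

S = [[7.5, 3.8],
 [3.8, 4.6667]]


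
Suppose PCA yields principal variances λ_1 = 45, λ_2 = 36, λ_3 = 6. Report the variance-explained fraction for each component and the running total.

Step 1 — total variance = trace(Sigma) = Σ λ_i = 45 + 36 + 6 = 87.

Step 2 — fraction explained by component i = λ_i / Σ λ:
  PC1: 45/87 = 0.5172
  PC2: 36/87 = 0.4138
  PC3: 6/87 = 0.069

Step 3 — cumulative fraction after k components = (λ_1 + ... + λ_k) / Σ λ:
  k = 1: 45/87 = 0.5172
  k = 2: (45 + 36)/87 = 81/87 = 0.931
  k = 3: (45 + 36 + 6)/87 = 87/87 = 1

Summary (fraction, with percent):

explained: PC1 0.5172 (51.72%), PC2 0.4138 (41.38%), PC3 0.069 (6.9%);  cumulative: 0.5172, 0.931, 1


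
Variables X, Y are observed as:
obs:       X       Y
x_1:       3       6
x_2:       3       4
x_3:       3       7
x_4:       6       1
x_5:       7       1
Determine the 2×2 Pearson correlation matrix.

Step 1 — column means:
  mean(X) = (3 + 3 + 3 + 6 + 7) / 5 = 22/5 = 4.4
  mean(Y) = (6 + 4 + 7 + 1 + 1) / 5 = 19/5 = 3.8

Step 2 — sample variances and covariances s[i,j] = (1/(n-1)) · Σ_k (x_{k,i} - mean_i) · (x_{k,j} - mean_j), with n-1 = 4:
  s[X,X] = ((-1.4)·(-1.4) + (-1.4)·(-1.4) + (-1.4)·(-1.4) + (1.6)·(1.6) + (2.6)·(2.6)) / 4 = 15.2/4 = 3.8
  s[X,Y] = ((-1.4)·(2.2) + (-1.4)·(0.2) + (-1.4)·(3.2) + (1.6)·(-2.8) + (2.6)·(-2.8)) / 4 = -19.6/4 = -4.9
  s[Y,Y] = ((2.2)·(2.2) + (0.2)·(0.2) + (3.2)·(3.2) + (-2.8)·(-2.8) + (-2.8)·(-2.8)) / 4 = 30.8/4 = 7.7
  Sample standard deviations s_i = √(s[i,i]):
  s(X) = √(3.8) = 1.9494
  s(Y) = √(7.7) = 2.7749

Step 3 — r_{ij} = s_{ij} / (s_i · s_j):
  r[X,X] = 1 (diagonal).
  r[X,Y] = -4.9 / (1.9494 · 2.7749) = -4.9 / 5.4093 = -0.9059
  r[Y,Y] = 1 (diagonal).

R is symmetric with unit diagonal. Assembling:

R = [[1, -0.9059],
 [-0.9059, 1]]


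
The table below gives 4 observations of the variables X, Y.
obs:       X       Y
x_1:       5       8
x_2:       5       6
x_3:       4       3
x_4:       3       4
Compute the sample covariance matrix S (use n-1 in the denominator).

Step 1 — column means:
  mean(X) = (5 + 5 + 4 + 3) / 4 = 17/4 = 4.25
  mean(Y) = (8 + 6 + 3 + 4) / 4 = 21/4 = 5.25

Step 2 — sample covariance S[i,j] = (1/(n-1)) · Σ_k (x_{k,i} - mean_i) · (x_{k,j} - mean_j), with n-1 = 3.
  S[X,X] = ((0.75)·(0.75) + (0.75)·(0.75) + (-0.25)·(-0.25) + (-1.25)·(-1.25)) / 3 = 2.75/3 = 0.9167
  S[X,Y] = ((0.75)·(2.75) + (0.75)·(0.75) + (-0.25)·(-2.25) + (-1.25)·(-1.25)) / 3 = 4.75/3 = 1.5833
  S[Y,Y] = ((2.75)·(2.75) + (0.75)·(0.75) + (-2.25)·(-2.25) + (-1.25)·(-1.25)) / 3 = 14.75/3 = 4.9167

S is symmetric (S[j,i] = S[i,j]). Assembling:

S = [[0.9167, 1.5833],
 [1.5833, 4.9167]]


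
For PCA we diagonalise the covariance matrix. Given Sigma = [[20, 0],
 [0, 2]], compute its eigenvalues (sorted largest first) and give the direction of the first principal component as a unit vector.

Step 1 — characteristic polynomial of 2×2 Sigma:
  det(Sigma - λI) = λ² - trace · λ + det = 0.
  trace = 20 + 2 = 22, det = 20·2 - (0)² = 40.
Step 2 — discriminant:
  Δ = trace² - 4·det = 484 - 160 = 324.
Step 3 — eigenvalues:
  λ = (trace ± √Δ)/2 = (22 ± 18)/2,
  λ_1 = 20,  λ_2 = 2.

Step 4 — unit eigenvector for λ_1: Sigma is diagonal, so its eigenvectors are the coordinate axes. λ_1 = 20 is the diagonal entry on the first coordinate axis, hence
  v_1 = (1, 0) (||v_1|| = 1).

λ_1 = 20,  λ_2 = 2;  v_1 ≈ (1, 0)


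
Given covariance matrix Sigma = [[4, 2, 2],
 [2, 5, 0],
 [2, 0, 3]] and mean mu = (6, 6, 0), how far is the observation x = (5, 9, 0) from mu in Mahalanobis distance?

Step 1 — centre the observation: (x - mu) = (-1, 3, 0).

Step 2 — invert Sigma (cofactor / det for 3×3, or solve directly):
  Sigma^{-1} = [[0.5357, -0.2143, -0.3571],
 [-0.2143, 0.2857, 0.1429],
 [-0.3571, 0.1429, 0.5714]].

Step 3 — form the quadratic (x - mu)^T · Sigma^{-1} · (x - mu):
  Sigma^{-1} · (x - mu) = (-1.1786, 1.0714, 0.7857).
  (x - mu)^T · [Sigma^{-1} · (x - mu)] = (-1)·(-1.1786) + (3)·(1.0714) + (0)·(0.7857) = 4.3929.

Step 4 — take square root: d = √(4.3929) ≈ 2.0959.

d(x, mu) = √(4.3929) ≈ 2.0959


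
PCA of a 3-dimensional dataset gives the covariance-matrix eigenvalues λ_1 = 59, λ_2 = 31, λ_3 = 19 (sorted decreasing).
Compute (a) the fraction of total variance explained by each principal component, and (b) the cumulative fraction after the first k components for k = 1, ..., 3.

Step 1 — total variance = trace(Sigma) = Σ λ_i = 59 + 31 + 19 = 109.

Step 2 — fraction explained by component i = λ_i / Σ λ:
  PC1: 59/109 = 0.5413
  PC2: 31/109 = 0.2844
  PC3: 19/109 = 0.1743

Step 3 — cumulative fraction after k components = (λ_1 + ... + λ_k) / Σ λ:
  k = 1: 59/109 = 0.5413
  k = 2: (59 + 31)/109 = 90/109 = 0.8257
  k = 3: (59 + 31 + 19)/109 = 109/109 = 1

Summary (fraction, with percent):

explained: PC1 0.5413 (54.13%), PC2 0.2844 (28.44%), PC3 0.1743 (17.43%);  cumulative: 0.5413, 0.8257, 1


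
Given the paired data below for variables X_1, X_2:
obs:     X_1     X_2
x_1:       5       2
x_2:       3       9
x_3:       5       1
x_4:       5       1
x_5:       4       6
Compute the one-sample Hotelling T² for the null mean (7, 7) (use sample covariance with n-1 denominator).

Step 1 — sample mean vector:
  mean(X_1) = (5 + 3 + 5 + 5 + 4) / 5 = 22/5 = 4.4
  mean(X_2) = (2 + 9 + 1 + 1 + 6) / 5 = 19/5 = 3.8
  x̄ = (4.4, 3.8),  deviation x̄ - mu_0 = (4.4, 3.8) - (7, 7) = (-2.6, -3.2).

Step 2 — sample covariance matrix, S[i,j] = (1/(n-1)) · Σ_k (x_{k,i} - mean_i) · (x_{k,j} - mean_j), divisor n-1 = 4:
  S[X_1,X_1] = ((0.6)·(0.6) + (-1.4)·(-1.4) + (0.6)·(0.6) + (0.6)·(0.6) + (-0.4)·(-0.4)) / 4 = 3.2/4 = 0.8
  S[X_1,X_2] = ((0.6)·(-1.8) + (-1.4)·(5.2) + (0.6)·(-2.8) + (0.6)·(-2.8) + (-0.4)·(2.2)) / 4 = -12.6/4 = -3.15
  S[X_2,X_2] = ((-1.8)·(-1.8) + (5.2)·(5.2) + (-2.8)·(-2.8) + (-2.8)·(-2.8) + (2.2)·(2.2)) / 4 = 50.8/4 = 12.7
  S = [[0.8, -3.15],
 [-3.15, 12.7]].

Step 3 — invert S. det(S) = 0.8·12.7 - (-3.15)² = 0.2375.
  S^{-1} = (1/det) · [[d, -b], [-b, a]] = [[53.4737, 13.2632],
 [13.2632, 3.3684]].

Step 4 — quadratic form (x̄ - mu_0)^T · S^{-1} · (x̄ - mu_0):
  S^{-1} · (x̄ - mu_0) = (-181.4737, -45.2632),
  (x̄ - mu_0)^T · [...] = (-2.6)·(-181.4737) + (-3.2)·(-45.2632) = 616.6737.

Step 5 — scale by n: T² = 5 · 616.6737 = 3083.3684.

T² ≈ 3083.3684


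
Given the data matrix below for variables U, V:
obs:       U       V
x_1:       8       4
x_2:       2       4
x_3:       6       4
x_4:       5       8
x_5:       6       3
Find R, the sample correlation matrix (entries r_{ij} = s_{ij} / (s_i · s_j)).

Step 1 — column means:
  mean(U) = (8 + 2 + 6 + 5 + 6) / 5 = 27/5 = 5.4
  mean(V) = (4 + 4 + 4 + 8 + 3) / 5 = 23/5 = 4.6

Step 2 — sample variances and covariances s[i,j] = (1/(n-1)) · Σ_k (x_{k,i} - mean_i) · (x_{k,j} - mean_j), with n-1 = 4:
  s[U,U] = ((2.6)·(2.6) + (-3.4)·(-3.4) + (0.6)·(0.6) + (-0.4)·(-0.4) + (0.6)·(0.6)) / 4 = 19.2/4 = 4.8
  s[U,V] = ((2.6)·(-0.6) + (-3.4)·(-0.6) + (0.6)·(-0.6) + (-0.4)·(3.4) + (0.6)·(-1.6)) / 4 = -2.2/4 = -0.55
  s[V,V] = ((-0.6)·(-0.6) + (-0.6)·(-0.6) + (-0.6)·(-0.6) + (3.4)·(3.4) + (-1.6)·(-1.6)) / 4 = 15.2/4 = 3.8
  Sample standard deviations s_i = √(s[i,i]):
  s(U) = √(4.8) = 2.1909
  s(V) = √(3.8) = 1.9494

Step 3 — r_{ij} = s_{ij} / (s_i · s_j):
  r[U,U] = 1 (diagonal).
  r[U,V] = -0.55 / (2.1909 · 1.9494) = -0.55 / 4.2708 = -0.1288
  r[V,V] = 1 (diagonal).

R is symmetric with unit diagonal. Assembling:

R = [[1, -0.1288],
 [-0.1288, 1]]


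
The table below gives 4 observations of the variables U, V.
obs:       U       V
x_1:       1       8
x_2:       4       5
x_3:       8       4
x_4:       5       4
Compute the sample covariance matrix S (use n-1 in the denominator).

Step 1 — column means:
  mean(U) = (1 + 4 + 8 + 5) / 4 = 18/4 = 4.5
  mean(V) = (8 + 5 + 4 + 4) / 4 = 21/4 = 5.25

Step 2 — sample covariance S[i,j] = (1/(n-1)) · Σ_k (x_{k,i} - mean_i) · (x_{k,j} - mean_j), with n-1 = 3.
  S[U,U] = ((-3.5)·(-3.5) + (-0.5)·(-0.5) + (3.5)·(3.5) + (0.5)·(0.5)) / 3 = 25/3 = 8.3333
  S[U,V] = ((-3.5)·(2.75) + (-0.5)·(-0.25) + (3.5)·(-1.25) + (0.5)·(-1.25)) / 3 = -14.5/3 = -4.8333
  S[V,V] = ((2.75)·(2.75) + (-0.25)·(-0.25) + (-1.25)·(-1.25) + (-1.25)·(-1.25)) / 3 = 10.75/3 = 3.5833

S is symmetric (S[j,i] = S[i,j]). Assembling:

S = [[8.3333, -4.8333],
 [-4.8333, 3.5833]]


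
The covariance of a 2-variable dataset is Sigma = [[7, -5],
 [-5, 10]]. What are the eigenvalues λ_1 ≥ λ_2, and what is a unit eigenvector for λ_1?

Step 1 — characteristic polynomial of 2×2 Sigma:
  det(Sigma - λI) = λ² - trace · λ + det = 0.
  trace = 7 + 10 = 17, det = 7·10 - (-5)² = 45.
Step 2 — discriminant:
  Δ = trace² - 4·det = 289 - 180 = 109.
Step 3 — eigenvalues:
  λ = (trace ± √Δ)/2 = (17 ± 10.4403)/2,
  λ_1 = 13.7202,  λ_2 = 3.2798.

Step 4 — unit eigenvector for λ_1: solve (Sigma - λ_1 I)v = 0. First row:
  (7 - 13.7202)·v_x + (-5)·v_y = 0, i.e. (-6.7202)·v_x + (-5)·v_y = 0,
  so v ∝ (b, λ_1 - a) = (-5, 6.7202); multiply by -1 so the first entry is positive: u = (5, -6.7202).
  ||u|| = √((5)² + (-6.7202)²) = √(70.1605) ≈ 8.3762,
  v_1 = u/||u|| ≈ (0.5969, -0.8023) (||v_1|| = 1).

λ_1 = 13.7202,  λ_2 = 3.2798;  v_1 ≈ (0.5969, -0.8023)


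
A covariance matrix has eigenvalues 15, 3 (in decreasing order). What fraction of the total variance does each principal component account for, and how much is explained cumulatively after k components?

Step 1 — total variance = trace(Sigma) = Σ λ_i = 15 + 3 = 18.

Step 2 — fraction explained by component i = λ_i / Σ λ:
  PC1: 15/18 = 0.8333
  PC2: 3/18 = 0.1667

Step 3 — cumulative fraction after k components = (λ_1 + ... + λ_k) / Σ λ:
  k = 1: 15/18 = 0.8333
  k = 2: (15 + 3)/18 = 18/18 = 1

Summary (fraction, with percent):

explained: PC1 0.8333 (83.33%), PC2 0.1667 (16.67%);  cumulative: 0.8333, 1


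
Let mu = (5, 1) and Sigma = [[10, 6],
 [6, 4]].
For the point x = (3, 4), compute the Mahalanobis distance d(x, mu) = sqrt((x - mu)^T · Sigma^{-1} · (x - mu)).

Step 1 — centre the observation: (x - mu) = (-2, 3).

Step 2 — invert Sigma. det(Sigma) = 10·4 - (6)² = 4.
  Sigma^{-1} = (1/det) · [[d, -b], [-b, a]] = [[1, -1.5],
 [-1.5, 2.5]].

Step 3 — form the quadratic (x - mu)^T · Sigma^{-1} · (x - mu):
  Sigma^{-1} · (x - mu) = (-6.5, 10.5).
  (x - mu)^T · [Sigma^{-1} · (x - mu)] = (-2)·(-6.5) + (3)·(10.5) = 44.5.

Step 4 — take square root: d = √(44.5) ≈ 6.6708.

d(x, mu) = √(44.5) ≈ 6.6708


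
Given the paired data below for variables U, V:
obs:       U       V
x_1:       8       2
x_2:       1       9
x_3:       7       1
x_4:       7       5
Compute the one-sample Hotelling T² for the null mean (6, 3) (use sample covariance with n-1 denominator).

Step 1 — sample mean vector:
  mean(U) = (8 + 1 + 7 + 7) / 4 = 23/4 = 5.75
  mean(V) = (2 + 9 + 1 + 5) / 4 = 17/4 = 4.25
  x̄ = (5.75, 4.25),  deviation x̄ - mu_0 = (5.75, 4.25) - (6, 3) = (-0.25, 1.25).

Step 2 — sample covariance matrix, S[i,j] = (1/(n-1)) · Σ_k (x_{k,i} - mean_i) · (x_{k,j} - mean_j), divisor n-1 = 3:
  S[U,U] = ((2.25)·(2.25) + (-4.75)·(-4.75) + (1.25)·(1.25) + (1.25)·(1.25)) / 3 = 30.75/3 = 10.25
  S[U,V] = ((2.25)·(-2.25) + (-4.75)·(4.75) + (1.25)·(-3.25) + (1.25)·(0.75)) / 3 = -30.75/3 = -10.25
  S[V,V] = ((-2.25)·(-2.25) + (4.75)·(4.75) + (-3.25)·(-3.25) + (0.75)·(0.75)) / 3 = 38.75/3 = 12.9167
  S = [[10.25, -10.25],
 [-10.25, 12.9167]].

Step 3 — invert S. det(S) = 10.25·12.9167 - (-10.25)² = 27.3333.
  S^{-1} = (1/det) · [[d, -b], [-b, a]] = [[0.4726, 0.375],
 [0.375, 0.375]].

Step 4 — quadratic form (x̄ - mu_0)^T · S^{-1} · (x̄ - mu_0):
  S^{-1} · (x̄ - mu_0) = (0.3506, 0.375),
  (x̄ - mu_0)^T · [...] = (-0.25)·(0.3506) + (1.25)·(0.375) = 0.3811.

Step 5 — scale by n: T² = 4 · 0.3811 = 1.5244.

T² ≈ 1.5244


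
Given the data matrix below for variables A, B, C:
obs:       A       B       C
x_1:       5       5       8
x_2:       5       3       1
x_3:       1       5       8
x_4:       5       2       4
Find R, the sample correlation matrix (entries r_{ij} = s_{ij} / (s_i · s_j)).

Step 1 — column means:
  mean(A) = (5 + 5 + 1 + 5) / 4 = 16/4 = 4
  mean(B) = (5 + 3 + 5 + 2) / 4 = 15/4 = 3.75
  mean(C) = (8 + 1 + 8 + 4) / 4 = 21/4 = 5.25

Step 2 — sample variances and covariances s[i,j] = (1/(n-1)) · Σ_k (x_{k,i} - mean_i) · (x_{k,j} - mean_j), with n-1 = 3:
  s[A,A] = ((1)·(1) + (1)·(1) + (-3)·(-3) + (1)·(1)) / 3 = 12/3 = 4
  s[A,B] = ((1)·(1.25) + (1)·(-0.75) + (-3)·(1.25) + (1)·(-1.75)) / 3 = -5/3 = -1.6667
  s[A,C] = ((1)·(2.75) + (1)·(-4.25) + (-3)·(2.75) + (1)·(-1.25)) / 3 = -11/3 = -3.6667
  s[B,B] = ((1.25)·(1.25) + (-0.75)·(-0.75) + (1.25)·(1.25) + (-1.75)·(-1.75)) / 3 = 6.75/3 = 2.25
  s[B,C] = ((1.25)·(2.75) + (-0.75)·(-4.25) + (1.25)·(2.75) + (-1.75)·(-1.25)) / 3 = 12.25/3 = 4.0833
  s[C,C] = ((2.75)·(2.75) + (-4.25)·(-4.25) + (2.75)·(2.75) + (-1.25)·(-1.25)) / 3 = 34.75/3 = 11.5833
  Sample standard deviations s_i = √(s[i,i]):
  s(A) = √(4) = 2
  s(B) = √(2.25) = 1.5
  s(C) = √(11.5833) = 3.4034

Step 3 — r_{ij} = s_{ij} / (s_i · s_j):
  r[A,A] = 1 (diagonal).
  r[A,B] = -1.6667 / (2 · 1.5) = -1.6667 / 3 = -0.5556
  r[A,C] = -3.6667 / (2 · 3.4034) = -3.6667 / 6.8069 = -0.5387
  r[B,B] = 1 (diagonal).
  r[B,C] = 4.0833 / (1.5 · 3.4034) = 4.0833 / 5.1051 = 0.7998
  r[C,C] = 1 (diagonal).

R is symmetric with unit diagonal. Assembling:

R = [[1, -0.5556, -0.5387],
 [-0.5556, 1, 0.7998],
 [-0.5387, 0.7998, 1]]
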